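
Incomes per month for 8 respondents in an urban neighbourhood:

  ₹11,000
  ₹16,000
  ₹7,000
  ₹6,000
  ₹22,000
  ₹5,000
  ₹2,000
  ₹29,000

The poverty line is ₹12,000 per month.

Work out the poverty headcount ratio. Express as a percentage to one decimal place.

62.5%

5 of the 8 respondents have income below ₹12,000.
H = 5/8 = 62.5%.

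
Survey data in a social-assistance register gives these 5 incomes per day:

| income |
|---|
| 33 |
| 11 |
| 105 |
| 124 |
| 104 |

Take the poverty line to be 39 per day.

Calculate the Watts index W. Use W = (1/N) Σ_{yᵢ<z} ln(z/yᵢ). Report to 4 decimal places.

0.2865

Poor units: 11, 33 (q = 2 of N = 5).
Log gaps: ln(39/11) = 1.2657; ln(39/33) = 0.1671.
W = 1.432720 / 5 = 0.2865.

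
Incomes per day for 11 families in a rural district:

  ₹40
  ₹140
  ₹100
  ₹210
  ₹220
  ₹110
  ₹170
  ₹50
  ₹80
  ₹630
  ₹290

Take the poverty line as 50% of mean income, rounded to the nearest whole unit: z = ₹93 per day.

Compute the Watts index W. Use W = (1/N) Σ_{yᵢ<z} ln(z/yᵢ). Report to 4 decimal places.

Below z: ₹40, ₹50, ₹80 (q = 3 of N = 11).
Log gaps: ln(93/40) = 0.8437; ln(93/50) = 0.6206; ln(93/80) = 0.1506.
W = 1.614869 / 11 = 0.1468.

0.1468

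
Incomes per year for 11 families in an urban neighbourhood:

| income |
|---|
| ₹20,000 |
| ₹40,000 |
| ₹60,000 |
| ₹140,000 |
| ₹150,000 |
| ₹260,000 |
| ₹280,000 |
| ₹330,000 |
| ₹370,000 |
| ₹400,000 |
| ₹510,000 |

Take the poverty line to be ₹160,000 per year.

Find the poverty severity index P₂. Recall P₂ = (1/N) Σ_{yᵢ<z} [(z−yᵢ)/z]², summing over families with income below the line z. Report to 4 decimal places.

Below the line: ₹20,000, ₹40,000, ₹60,000, ₹140,000, ₹150,000 (q = 5 of N = 11).
Gap ratios (z−y)/z: (160000−20000)/160000 = 0.8750; (160000−40000)/160000 = 0.7500; (160000−60000)/160000 = 0.6250; (160000−140000)/160000 = 0.1250; (160000−150000)/160000 = 0.0625.
Squared: 0.7656; 0.5625; 0.3906; 0.0156; 0.0039.
Sum = 1.738281; P₂ = 1.738281 / 11 = 0.1580.

0.1580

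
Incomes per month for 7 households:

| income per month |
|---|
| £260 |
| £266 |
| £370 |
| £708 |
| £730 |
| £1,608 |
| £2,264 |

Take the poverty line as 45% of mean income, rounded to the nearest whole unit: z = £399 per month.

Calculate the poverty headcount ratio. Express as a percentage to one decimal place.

3 of the 7 households have income below £399.
H = 3/7 = 42.9%.

42.9%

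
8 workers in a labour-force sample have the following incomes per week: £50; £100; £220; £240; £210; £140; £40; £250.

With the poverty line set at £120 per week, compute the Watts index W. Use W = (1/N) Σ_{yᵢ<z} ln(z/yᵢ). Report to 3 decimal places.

0.270

Poor units: £40, £50, £100 (q = 3 of N = 8).
Log gaps: ln(120/40) = 1.0986; ln(120/50) = 0.8755; ln(120/100) = 0.1823.
W = 2.156403 / 8 = 0.270.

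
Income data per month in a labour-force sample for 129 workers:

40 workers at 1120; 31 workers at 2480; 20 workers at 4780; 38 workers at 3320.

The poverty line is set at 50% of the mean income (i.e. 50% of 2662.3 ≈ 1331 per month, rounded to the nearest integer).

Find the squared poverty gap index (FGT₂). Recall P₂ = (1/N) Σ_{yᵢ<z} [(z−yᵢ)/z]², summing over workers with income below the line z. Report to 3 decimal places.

Below the line: 40×1120 (q = 40 of N = 129).
Normalized shortfalls: (1331−1120)/1331 = 0.1585 (×40).
Squared: 0.0251 (×40).
Sum = 1.005238; P₂ = 1.005238 / 129 = 0.008.

0.008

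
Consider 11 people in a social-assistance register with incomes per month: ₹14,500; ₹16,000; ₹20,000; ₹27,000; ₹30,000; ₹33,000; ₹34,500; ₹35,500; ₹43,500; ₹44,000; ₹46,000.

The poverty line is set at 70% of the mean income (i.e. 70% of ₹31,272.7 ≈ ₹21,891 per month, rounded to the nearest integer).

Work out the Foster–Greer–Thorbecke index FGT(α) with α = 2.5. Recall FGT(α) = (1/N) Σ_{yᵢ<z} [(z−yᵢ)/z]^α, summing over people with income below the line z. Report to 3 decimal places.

Poor units: ₹14,500, ₹16,000, ₹20,000 (q = 3 of N = 11).
Gap ratios (z−y)/z: (21891−14500)/21891 = 0.3376; (21891−16000)/21891 = 0.2691; (21891−20000)/21891 = 0.0864.
Raised to α = 2.5: 0.06624; 0.03757; 0.00219.
Sum = 0.105996; FGT(2.5) = 0.105996 / 11 = 0.010.

0.010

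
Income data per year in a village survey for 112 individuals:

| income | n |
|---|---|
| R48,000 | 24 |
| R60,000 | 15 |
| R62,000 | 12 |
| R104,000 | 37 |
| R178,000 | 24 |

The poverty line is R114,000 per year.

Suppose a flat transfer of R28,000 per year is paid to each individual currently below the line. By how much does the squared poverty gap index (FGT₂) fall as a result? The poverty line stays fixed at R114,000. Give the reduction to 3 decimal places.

0.091

Before: below the line — 24×R48,000, 15×R60,000, 12×R62,000, 37×R104,000; squared poverty gap index (FGT₂) = 0.12671.
After the R28,000 transfer: below the line — 24×R76,000, 15×R88,000, 12×R90,000; squared poverty gap index (FGT₂) = 0.03552.
Reduction = 0.12671 − 0.03552 = 0.091.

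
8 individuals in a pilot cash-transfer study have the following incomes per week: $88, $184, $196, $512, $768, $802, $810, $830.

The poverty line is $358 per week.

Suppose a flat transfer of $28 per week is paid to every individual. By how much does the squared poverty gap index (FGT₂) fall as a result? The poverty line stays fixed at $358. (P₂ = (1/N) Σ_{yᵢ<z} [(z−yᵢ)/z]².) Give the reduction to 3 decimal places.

Before: below the line — $88, $184, $196; squared poverty gap index (FGT₂) = 0.12622.
After the $28 transfer: below the line — $116, $212, $224; squared poverty gap index (FGT₂) = 0.09542.
Reduction = 0.12622 − 0.09542 = 0.031.

0.031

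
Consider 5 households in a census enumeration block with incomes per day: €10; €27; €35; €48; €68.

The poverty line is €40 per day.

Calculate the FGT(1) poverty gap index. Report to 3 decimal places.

Incomes under z: €10, €27, €35 (q = 3 of N = 5).
Relative gaps: (40−10)/40 = 0.7500; (40−27)/40 = 0.3250; (40−35)/40 = 0.1250.
Sum of shortfalls = 1.200000; P₁ averages over all N: 1.200000 / 5 = 0.240.

0.240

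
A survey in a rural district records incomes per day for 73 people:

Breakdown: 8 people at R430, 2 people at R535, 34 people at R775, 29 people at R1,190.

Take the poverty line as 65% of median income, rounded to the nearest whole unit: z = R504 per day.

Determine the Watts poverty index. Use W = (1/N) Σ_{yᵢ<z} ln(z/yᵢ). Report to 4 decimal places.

Below z: 8×R430 (q = 8 of N = 73).
ln(z/y) terms: ln(504/430) = 0.1588 (×8).
W = 1.270328 / 73 = 0.0174.

0.0174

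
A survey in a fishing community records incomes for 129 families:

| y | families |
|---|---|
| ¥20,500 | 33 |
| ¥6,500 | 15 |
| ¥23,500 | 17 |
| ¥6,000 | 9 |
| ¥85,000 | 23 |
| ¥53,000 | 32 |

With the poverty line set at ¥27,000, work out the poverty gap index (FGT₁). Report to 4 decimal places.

Below the line: 9×¥6,000, 15×¥6,500, 33×¥20,500, 17×¥23,500 (q = 74 of N = 129).
Gap ratios (z−y)/z: (27000−6000)/27000 = 0.7778 (×9); (27000−6500)/27000 = 0.7593 (×15); (27000−20500)/27000 = 0.2407 (×33); (27000−23500)/27000 = 0.1296 (×17).
Σ = 28.537037. Dividing by the full population N = 129 gives P₁ = 0.2212.

0.2212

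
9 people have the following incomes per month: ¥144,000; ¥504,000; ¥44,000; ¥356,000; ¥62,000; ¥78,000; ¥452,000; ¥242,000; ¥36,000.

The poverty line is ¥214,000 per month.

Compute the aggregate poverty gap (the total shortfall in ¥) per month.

¥706,000

Poor units: ¥36,000, ¥44,000, ¥62,000, ¥78,000, ¥144,000 (q = 5 of N = 9).
Individual gaps: 214000−36000 = 178000; 214000−44000 = 170000; 214000−62000 = 152000; 214000−78000 = 136000; 214000−144000 = 70000.
Aggregate gap = ¥706,000.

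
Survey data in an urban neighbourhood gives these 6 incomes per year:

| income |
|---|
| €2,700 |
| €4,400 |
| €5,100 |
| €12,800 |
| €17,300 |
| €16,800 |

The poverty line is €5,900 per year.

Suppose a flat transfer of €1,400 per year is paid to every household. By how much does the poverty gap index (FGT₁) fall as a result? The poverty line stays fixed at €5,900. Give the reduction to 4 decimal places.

0.1017

Before: below the line — €2,700, €4,400, €5,100; poverty gap index (FGT₁) = 0.155367.
After the €1,400 transfer: below the line — €4,100, €5,800; poverty gap index (FGT₁) = 0.053672.
Reduction = 0.155367 − 0.053672 = 0.1017.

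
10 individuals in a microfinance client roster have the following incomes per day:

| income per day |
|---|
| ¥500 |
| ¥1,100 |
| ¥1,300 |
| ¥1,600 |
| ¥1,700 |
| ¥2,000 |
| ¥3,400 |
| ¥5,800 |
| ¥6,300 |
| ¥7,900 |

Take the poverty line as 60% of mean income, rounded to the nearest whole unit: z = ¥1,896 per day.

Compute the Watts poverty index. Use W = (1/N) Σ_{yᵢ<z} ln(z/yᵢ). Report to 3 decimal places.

Incomes under z: ¥500, ¥1,100, ¥1,300, ¥1,600, ¥1,700 (q = 5 of N = 10).
Log gaps: ln(1896/500) = 1.3329; ln(1896/1100) = 0.5444; ln(1896/1300) = 0.3774; ln(1896/1600) = 0.1697; ln(1896/1700) = 0.1091.
W = 2.533573 / 10 = 0.253.

0.253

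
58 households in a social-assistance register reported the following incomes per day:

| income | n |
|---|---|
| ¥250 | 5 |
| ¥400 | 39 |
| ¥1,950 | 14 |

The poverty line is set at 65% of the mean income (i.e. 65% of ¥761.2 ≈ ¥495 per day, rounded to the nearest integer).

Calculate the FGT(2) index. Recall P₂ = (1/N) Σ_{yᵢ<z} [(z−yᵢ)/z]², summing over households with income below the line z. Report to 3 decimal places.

Poor units: 5×¥250, 39×¥400 (q = 44 of N = 58).
Shortfall ratios: (495−250)/495 = 0.4949 (×5); (495−400)/495 = 0.1919 (×39).
Squared: 0.2450 (×5); 0.0368 (×39).
Sum = 2.661361; P₂ = 2.661361 / 58 = 0.046.

0.046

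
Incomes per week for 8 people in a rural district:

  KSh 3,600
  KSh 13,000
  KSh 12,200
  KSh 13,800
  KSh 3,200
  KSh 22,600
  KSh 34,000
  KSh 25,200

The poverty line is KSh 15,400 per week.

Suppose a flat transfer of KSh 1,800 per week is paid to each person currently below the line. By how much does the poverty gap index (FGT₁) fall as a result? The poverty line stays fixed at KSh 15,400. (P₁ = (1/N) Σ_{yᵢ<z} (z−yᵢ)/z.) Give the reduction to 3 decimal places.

Before: below the line — KSh 3,200, KSh 3,600, KSh 12,200, KSh 13,000, KSh 13,800; poverty gap index (FGT₁) = 0.25325.
After the KSh 1,800 transfer: below the line — KSh 5,000, KSh 5,400, KSh 14,000, KSh 14,800; poverty gap index (FGT₁) = 0.18182.
Reduction = 0.25325 − 0.18182 = 0.071.

0.071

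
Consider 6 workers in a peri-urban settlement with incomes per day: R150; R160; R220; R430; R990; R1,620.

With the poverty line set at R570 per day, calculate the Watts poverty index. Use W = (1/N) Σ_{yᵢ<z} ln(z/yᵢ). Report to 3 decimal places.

Incomes under z: R150, R160, R220, R430 (q = 4 of N = 6).
ln(z/y) terms: ln(570/150) = 1.3350; ln(570/160) = 1.2705; ln(570/220) = 0.9520; ln(570/430) = 0.2819.
W = 3.839324 / 6 = 0.640.

0.640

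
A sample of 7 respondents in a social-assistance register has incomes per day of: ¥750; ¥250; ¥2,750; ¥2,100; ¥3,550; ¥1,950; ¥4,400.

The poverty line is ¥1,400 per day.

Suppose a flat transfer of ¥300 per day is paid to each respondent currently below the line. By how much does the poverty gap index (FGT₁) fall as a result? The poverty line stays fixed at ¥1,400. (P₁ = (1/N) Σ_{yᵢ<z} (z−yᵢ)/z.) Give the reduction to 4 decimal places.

Before: below the line — ¥250, ¥750; poverty gap index (FGT₁) = 0.183673.
After the ¥300 transfer: below the line — ¥550, ¥1,050; poverty gap index (FGT₁) = 0.122449.
Reduction = 0.183673 − 0.122449 = 0.0612.

0.0612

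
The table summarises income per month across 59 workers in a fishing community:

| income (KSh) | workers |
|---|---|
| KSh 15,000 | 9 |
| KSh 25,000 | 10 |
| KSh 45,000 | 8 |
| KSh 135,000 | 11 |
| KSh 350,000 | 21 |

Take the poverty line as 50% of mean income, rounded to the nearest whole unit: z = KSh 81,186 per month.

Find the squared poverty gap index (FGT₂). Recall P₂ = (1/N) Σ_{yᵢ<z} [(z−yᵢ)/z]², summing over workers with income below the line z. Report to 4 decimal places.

Below the line: 9×KSh 15,000, 10×KSh 25,000, 8×KSh 45,000 (q = 27 of N = 59).
Gap ratios (z−y)/z: (81186−15000)/81186 = 0.8152 (×9); (81186−25000)/81186 = 0.6921 (×10); (81186−45000)/81186 = 0.4457 (×8).
Squared: 0.6646 (×9); 0.4790 (×10); 0.1987 (×8).
Sum = 12.360385; P₂ = 12.360385 / 59 = 0.2095.

0.2095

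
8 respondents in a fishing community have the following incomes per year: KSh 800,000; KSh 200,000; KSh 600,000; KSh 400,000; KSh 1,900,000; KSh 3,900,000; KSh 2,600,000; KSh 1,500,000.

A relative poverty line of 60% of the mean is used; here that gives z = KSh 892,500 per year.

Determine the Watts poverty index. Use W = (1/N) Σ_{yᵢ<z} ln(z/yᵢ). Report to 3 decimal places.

0.351

Incomes under z: KSh 200,000, KSh 400,000, KSh 600,000, KSh 800,000 (q = 4 of N = 8).
Log shortfalls: ln(892500/200000) = 1.4957; ln(892500/400000) = 0.8026; ln(892500/600000) = 0.3971; ln(892500/800000) = 0.1094.
W = 2.804783 / 8 = 0.351.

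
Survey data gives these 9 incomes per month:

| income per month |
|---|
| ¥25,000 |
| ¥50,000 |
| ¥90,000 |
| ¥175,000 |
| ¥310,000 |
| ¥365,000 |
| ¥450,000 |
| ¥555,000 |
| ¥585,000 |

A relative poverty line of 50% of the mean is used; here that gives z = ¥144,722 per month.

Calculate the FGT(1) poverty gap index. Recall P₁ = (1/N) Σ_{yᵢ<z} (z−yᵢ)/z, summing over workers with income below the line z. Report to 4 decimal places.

0.2067

Below z: ¥25,000, ¥50,000, ¥90,000 (q = 3 of N = 9).
Shortfall ratios: (144722−25000)/144722 = 0.8273; (144722−50000)/144722 = 0.6545; (144722−90000)/144722 = 0.3781.
Sum of shortfalls = 1.859883; P₁ averages over all N: 1.859883 / 9 = 0.2067.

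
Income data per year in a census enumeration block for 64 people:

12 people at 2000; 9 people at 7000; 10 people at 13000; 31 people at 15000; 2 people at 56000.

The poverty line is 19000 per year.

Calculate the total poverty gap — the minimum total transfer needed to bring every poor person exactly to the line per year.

496000

Below the line: 12×2000, 9×7000, 10×13000, 31×15000 (q = 62 of N = 64).
Individual gaps: 12×(19000−2000) = 204000; 9×(19000−7000) = 108000; 10×(19000−13000) = 60000; 31×(19000−15000) = 124000.
Aggregate gap = 496000.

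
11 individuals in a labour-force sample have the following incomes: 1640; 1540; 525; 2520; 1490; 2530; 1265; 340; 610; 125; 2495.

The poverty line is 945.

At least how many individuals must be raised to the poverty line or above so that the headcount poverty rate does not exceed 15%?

Currently q = 4 of N = 11 are below the line (H = 0.364).
A headcount ratio of at most 15% allows at most ⌊0.15 × 11⌋ = 1 poor individuals.
So at least 4 − 1 = 3 must be lifted.

3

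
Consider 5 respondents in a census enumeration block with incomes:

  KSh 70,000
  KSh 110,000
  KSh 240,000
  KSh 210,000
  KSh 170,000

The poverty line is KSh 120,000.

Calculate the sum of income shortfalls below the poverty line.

KSh 60,000

Below the line: KSh 70,000, KSh 110,000 (q = 2 of N = 5).
Individual gaps: 120000−70000 = 50000; 120000−110000 = 10000.
Aggregate gap = KSh 60,000.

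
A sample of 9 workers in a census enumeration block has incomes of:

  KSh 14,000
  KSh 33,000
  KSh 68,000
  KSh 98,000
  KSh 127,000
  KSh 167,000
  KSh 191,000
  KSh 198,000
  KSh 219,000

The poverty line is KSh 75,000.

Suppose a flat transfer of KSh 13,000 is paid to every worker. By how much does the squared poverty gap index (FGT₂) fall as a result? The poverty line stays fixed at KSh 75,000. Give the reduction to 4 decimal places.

0.0472

Before: below the line — KSh 14,000, KSh 33,000, KSh 68,000; squared poverty gap index (FGT₂) = 0.109314.
After the KSh 13,000 transfer: below the line — KSh 27,000, KSh 46,000; squared poverty gap index (FGT₂) = 0.062123.
Reduction = 0.109314 − 0.062123 = 0.0472.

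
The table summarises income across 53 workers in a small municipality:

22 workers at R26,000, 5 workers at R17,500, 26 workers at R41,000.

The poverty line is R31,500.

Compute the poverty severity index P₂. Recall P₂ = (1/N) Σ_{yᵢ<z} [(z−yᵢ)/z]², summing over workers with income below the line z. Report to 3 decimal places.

Below z: 5×R17,500, 22×R26,000 (q = 27 of N = 53).
Relative gaps: (31500−17500)/31500 = 0.4444 (×5); (31500−26000)/31500 = 0.1746 (×22).
Squared: 0.1975 (×5); 0.0305 (×22).
Sum = 1.658352; P₂ = 1.658352 / 53 = 0.031.

0.031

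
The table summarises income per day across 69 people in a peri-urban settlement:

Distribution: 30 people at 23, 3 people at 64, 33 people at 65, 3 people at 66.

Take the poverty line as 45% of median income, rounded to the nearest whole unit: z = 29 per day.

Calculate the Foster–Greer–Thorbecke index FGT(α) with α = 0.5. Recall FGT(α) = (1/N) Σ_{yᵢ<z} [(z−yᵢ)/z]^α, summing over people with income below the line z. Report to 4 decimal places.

0.1978

Incomes under z: 30×23 (q = 30 of N = 69).
Normalized shortfalls: (29−23)/29 = 0.2069 (×30).
Raised to α = 0.5: 0.45486 (×30).
Sum = 13.645765; FGT(0.5) = 13.645765 / 69 = 0.1978.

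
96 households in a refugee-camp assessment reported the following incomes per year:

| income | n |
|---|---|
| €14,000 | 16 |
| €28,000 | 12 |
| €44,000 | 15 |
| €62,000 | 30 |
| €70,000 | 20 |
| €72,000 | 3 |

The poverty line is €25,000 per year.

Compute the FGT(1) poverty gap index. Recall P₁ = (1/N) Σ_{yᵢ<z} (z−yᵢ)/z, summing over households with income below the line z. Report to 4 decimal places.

0.0733

Incomes under z: 16×€14,000 (q = 16 of N = 96).
Relative gaps: (25000−14000)/25000 = 0.4400 (×16).
Sum of shortfalls = 7.040000; P₁ averages over all N: 7.040000 / 96 = 0.0733.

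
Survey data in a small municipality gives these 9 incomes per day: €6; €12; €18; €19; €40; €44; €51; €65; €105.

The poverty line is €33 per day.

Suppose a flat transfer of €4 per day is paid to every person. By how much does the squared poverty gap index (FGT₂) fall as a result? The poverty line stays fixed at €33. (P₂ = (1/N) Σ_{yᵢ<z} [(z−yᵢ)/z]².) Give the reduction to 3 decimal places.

0.056

Before: below the line — €6, €12, €18, €19; squared poverty gap index (FGT₂) = 0.16233.
After the €4 transfer: below the line — €10, €16, €22, €23; squared poverty gap index (FGT₂) = 0.10601.
Reduction = 0.16233 − 0.10601 = 0.056.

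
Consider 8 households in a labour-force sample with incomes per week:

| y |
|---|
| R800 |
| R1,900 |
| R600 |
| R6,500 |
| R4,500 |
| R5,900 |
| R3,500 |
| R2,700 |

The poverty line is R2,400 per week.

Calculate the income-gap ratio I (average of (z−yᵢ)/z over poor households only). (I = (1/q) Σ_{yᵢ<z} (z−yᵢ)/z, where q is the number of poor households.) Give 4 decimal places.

Below z: R600, R800, R1,900 (q = 3 of N = 8).
Relative gaps: 0.7500, 0.6667, 0.2083; sum = 1.625000.
The income-gap ratio divides by q (the poor only): 1.625000 / 3 = 0.5417.

0.5417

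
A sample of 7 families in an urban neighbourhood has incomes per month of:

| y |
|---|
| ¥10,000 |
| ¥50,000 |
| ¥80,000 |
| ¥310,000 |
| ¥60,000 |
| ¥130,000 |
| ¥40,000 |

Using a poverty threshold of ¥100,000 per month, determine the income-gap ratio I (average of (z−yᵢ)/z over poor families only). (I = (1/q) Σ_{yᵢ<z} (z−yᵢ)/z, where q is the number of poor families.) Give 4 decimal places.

0.5200

Below the line: ¥10,000, ¥40,000, ¥50,000, ¥60,000, ¥80,000 (q = 5 of N = 7).
Relative gaps: 0.9000, 0.6000, 0.5000, 0.4000, 0.2000; sum = 2.600000.
The income-gap ratio divides by q (the poor only): 2.600000 / 5 = 0.5200.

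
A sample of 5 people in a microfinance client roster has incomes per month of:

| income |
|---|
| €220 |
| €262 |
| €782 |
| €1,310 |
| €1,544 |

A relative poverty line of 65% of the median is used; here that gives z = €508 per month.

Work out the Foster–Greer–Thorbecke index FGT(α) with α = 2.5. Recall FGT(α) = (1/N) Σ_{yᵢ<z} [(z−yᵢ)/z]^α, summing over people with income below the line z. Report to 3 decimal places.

0.081

Incomes under z: €220, €262 (q = 2 of N = 5).
Relative gaps: (508−220)/508 = 0.5669; (508−262)/508 = 0.4843.
Raised to α = 2.5: 0.24200; 0.16318.
Sum = 0.405188; FGT(2.5) = 0.405188 / 5 = 0.081.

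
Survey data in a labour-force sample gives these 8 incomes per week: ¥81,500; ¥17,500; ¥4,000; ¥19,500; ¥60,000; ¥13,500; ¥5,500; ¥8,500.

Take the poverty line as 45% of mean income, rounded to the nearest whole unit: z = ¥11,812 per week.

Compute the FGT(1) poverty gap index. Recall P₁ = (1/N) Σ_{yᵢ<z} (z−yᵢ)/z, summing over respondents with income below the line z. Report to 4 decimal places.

0.1845

Below the line: ¥4,000, ¥5,500, ¥8,500 (q = 3 of N = 8).
Shortfall ratios: (11812−4000)/11812 = 0.6614; (11812−5500)/11812 = 0.5344; (11812−8500)/11812 = 0.2804.
Σ = 1.476126. Dividing by the full population N = 8 gives P₁ = 0.1845.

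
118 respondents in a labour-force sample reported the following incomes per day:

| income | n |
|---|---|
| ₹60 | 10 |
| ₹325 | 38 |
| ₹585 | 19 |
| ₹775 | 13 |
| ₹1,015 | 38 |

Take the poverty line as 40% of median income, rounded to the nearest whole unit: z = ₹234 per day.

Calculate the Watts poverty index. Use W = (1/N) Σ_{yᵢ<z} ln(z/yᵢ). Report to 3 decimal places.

0.115

Incomes under z: 10×₹60 (q = 10 of N = 118).
ln(z/y) terms: ln(234/60) = 1.3610 (×10).
W = 13.609766 / 118 = 0.115.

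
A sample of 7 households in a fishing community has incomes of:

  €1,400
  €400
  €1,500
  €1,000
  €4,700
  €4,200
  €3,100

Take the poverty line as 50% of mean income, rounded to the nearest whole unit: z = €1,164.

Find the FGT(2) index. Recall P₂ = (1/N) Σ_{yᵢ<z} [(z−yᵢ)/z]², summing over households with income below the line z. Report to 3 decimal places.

Below z: €400, €1,000 (q = 2 of N = 7).
Relative gaps: (1164−400)/1164 = 0.6564; (1164−1000)/1164 = 0.1409.
Squared: 0.4308; 0.0199.
Sum = 0.450656; P₂ = 0.450656 / 7 = 0.064.

0.064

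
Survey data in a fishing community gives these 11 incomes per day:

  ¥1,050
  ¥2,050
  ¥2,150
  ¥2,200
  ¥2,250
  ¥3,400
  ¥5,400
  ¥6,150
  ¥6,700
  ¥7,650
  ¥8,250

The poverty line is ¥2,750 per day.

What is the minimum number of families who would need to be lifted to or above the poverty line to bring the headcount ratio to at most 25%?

3

5 of the 11 families are poor, so H = 5/11 = 0.455.
A headcount ratio of at most 25% allows at most ⌊0.25 × 11⌋ = 2 poor families.
So at least 5 − 2 = 3 must be lifted.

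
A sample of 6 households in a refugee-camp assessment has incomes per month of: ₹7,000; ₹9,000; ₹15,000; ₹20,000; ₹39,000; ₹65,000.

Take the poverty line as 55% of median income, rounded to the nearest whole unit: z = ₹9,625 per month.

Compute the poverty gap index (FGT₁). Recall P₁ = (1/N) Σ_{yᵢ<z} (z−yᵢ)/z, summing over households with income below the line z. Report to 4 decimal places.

Incomes under z: ₹7,000, ₹9,000 (q = 2 of N = 6).
Gap ratios (z−y)/z: (9625−7000)/9625 = 0.2727; (9625−9000)/9625 = 0.0649.
Sum of shortfalls = 0.337662; P₁ averages over all N: 0.337662 / 6 = 0.0563.

0.0563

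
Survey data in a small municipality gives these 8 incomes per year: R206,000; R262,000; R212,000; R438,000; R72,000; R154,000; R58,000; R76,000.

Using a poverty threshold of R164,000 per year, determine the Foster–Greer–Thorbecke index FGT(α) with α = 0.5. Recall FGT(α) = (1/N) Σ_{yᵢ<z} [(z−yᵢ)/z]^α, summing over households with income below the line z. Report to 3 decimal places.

0.317

Below the line: R58,000, R72,000, R76,000, R154,000 (q = 4 of N = 8).
Gap ratios (z−y)/z: (164000−58000)/164000 = 0.6463; (164000−72000)/164000 = 0.5610; (164000−76000)/164000 = 0.5366; (164000−154000)/164000 = 0.0610.
Raised to α = 0.5: 0.80395; 0.74898; 0.73252; 0.24693.
Sum = 2.532389; FGT(0.5) = 2.532389 / 8 = 0.317.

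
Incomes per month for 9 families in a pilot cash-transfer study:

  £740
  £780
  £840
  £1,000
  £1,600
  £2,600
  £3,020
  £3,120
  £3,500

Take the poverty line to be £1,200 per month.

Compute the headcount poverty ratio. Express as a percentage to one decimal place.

4 of the 9 families have income below £1,200.
H = 4/9 = 44.4%.

44.4%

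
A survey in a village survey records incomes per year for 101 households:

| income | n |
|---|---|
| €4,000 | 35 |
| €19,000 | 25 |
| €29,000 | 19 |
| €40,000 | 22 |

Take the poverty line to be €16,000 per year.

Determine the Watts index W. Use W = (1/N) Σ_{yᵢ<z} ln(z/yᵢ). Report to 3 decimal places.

0.480

Below the line: 35×€4,000 (q = 35 of N = 101).
Log gaps: ln(16000/4000) = 1.3863 (×35).
W = 48.520303 / 101 = 0.480.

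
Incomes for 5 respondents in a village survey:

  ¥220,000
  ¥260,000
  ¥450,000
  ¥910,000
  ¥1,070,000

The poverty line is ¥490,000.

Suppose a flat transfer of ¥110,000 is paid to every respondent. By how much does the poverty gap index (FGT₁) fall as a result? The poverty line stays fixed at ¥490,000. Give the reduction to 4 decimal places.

0.1061

Before: below the line — ¥220,000, ¥260,000, ¥450,000; poverty gap index (FGT₁) = 0.220408.
After the ¥110,000 transfer: below the line — ¥330,000, ¥370,000; poverty gap index (FGT₁) = 0.114286.
Reduction = 0.220408 − 0.114286 = 0.1061.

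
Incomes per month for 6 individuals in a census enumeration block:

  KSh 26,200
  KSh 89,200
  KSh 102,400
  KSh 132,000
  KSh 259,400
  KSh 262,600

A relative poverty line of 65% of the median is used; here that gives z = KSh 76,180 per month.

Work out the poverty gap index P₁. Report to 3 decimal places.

0.109

Poor units: KSh 26,200 (q = 1 of N = 6).
Relative gaps: (76180−26200)/76180 = 0.6561.
Σ = 0.656078. Dividing by the full population N = 6 gives P₁ = 0.109.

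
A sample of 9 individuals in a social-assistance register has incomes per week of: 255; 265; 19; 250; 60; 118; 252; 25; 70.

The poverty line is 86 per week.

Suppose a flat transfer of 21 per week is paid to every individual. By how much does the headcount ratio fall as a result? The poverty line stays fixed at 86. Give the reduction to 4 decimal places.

0.1111

Before: below the line — 19, 25, 60, 70; headcount ratio = 0.444444.
After the 21 transfer: below the line — 40, 46, 81; headcount ratio = 0.333333.
Reduction = 0.444444 − 0.333333 = 0.1111.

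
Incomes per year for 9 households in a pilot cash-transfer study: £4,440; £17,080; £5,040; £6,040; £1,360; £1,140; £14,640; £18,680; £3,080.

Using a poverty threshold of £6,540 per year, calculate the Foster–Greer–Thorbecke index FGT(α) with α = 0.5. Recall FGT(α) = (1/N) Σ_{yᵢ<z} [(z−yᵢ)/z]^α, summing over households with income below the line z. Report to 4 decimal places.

Incomes under z: £1,140, £1,360, £3,080, £4,440, £5,040, £6,040 (q = 6 of N = 9).
Normalized shortfalls: (6540−1140)/6540 = 0.8257; (6540−1360)/6540 = 0.7920; (6540−3080)/6540 = 0.5291; (6540−4440)/6540 = 0.3211; (6540−5040)/6540 = 0.2294; (6540−6040)/6540 = 0.0765.
Raised to α = 0.5: 0.90867; 0.88997; 0.72736; 0.56666; 0.47891; 0.27650.
Sum = 3.848076; FGT(0.5) = 3.848076 / 9 = 0.4276.

0.4276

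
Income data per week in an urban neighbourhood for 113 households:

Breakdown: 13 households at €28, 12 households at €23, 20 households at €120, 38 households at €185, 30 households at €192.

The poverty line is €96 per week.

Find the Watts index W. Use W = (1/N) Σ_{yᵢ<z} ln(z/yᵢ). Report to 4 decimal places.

0.2935

Incomes under z: 12×€23, 13×€28 (q = 25 of N = 113).
ln(z/y) terms: ln(96/23) = 1.4289 (×12); ln(96/28) = 1.2321 (×13).
W = 33.164116 / 113 = 0.2935.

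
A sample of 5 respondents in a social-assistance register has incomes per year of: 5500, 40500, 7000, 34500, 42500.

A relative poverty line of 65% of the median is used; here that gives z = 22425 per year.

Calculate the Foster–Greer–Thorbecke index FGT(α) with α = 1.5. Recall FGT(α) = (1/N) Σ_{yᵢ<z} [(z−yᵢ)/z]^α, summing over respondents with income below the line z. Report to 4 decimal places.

Poor units: 5500, 7000 (q = 2 of N = 5).
Normalized shortfalls: (22425−5500)/22425 = 0.7547; (22425−7000)/22425 = 0.6878.
Raised to α = 1.5: 0.65568; 0.57048.
Sum = 1.226162; FGT(1.5) = 1.226162 / 5 = 0.2452.

0.2452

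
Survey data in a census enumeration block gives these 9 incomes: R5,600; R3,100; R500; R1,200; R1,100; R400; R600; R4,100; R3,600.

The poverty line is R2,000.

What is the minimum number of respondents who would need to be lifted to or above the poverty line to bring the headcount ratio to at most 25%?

Currently q = 5 of N = 9 are below the line (H = 0.556).
A headcount ratio of at most 25% allows at most ⌊0.25 × 9⌋ = 2 poor respondents.
So at least 5 − 2 = 3 must be lifted.

3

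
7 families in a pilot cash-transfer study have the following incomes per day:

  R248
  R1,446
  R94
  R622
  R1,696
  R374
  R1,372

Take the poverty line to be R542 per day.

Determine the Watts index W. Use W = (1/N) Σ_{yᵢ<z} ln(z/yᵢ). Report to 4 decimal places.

0.4150

Incomes under z: R94, R248, R374 (q = 3 of N = 7).
ln(z/y) terms: ln(542/94) = 1.7520; ln(542/248) = 0.7818; ln(542/374) = 0.3710.
W = 2.904819 / 7 = 0.4150.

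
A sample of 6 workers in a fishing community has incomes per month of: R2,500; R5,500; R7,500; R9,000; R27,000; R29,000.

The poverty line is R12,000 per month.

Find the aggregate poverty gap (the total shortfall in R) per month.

Incomes under z: R2,500, R5,500, R7,500, R9,000 (q = 4 of N = 6).
Individual gaps: 12000−2500 = 9500; 12000−5500 = 6500; 12000−7500 = 4500; 12000−9000 = 3000.
Aggregate gap = R23,500.

R23,500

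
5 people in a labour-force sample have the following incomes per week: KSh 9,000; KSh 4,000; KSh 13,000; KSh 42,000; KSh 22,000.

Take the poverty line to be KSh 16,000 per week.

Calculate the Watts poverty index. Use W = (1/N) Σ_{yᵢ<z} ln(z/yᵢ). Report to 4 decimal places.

Below z: KSh 4,000, KSh 9,000, KSh 13,000 (q = 3 of N = 5).
Log shortfalls: ln(16000/4000) = 1.3863; ln(16000/9000) = 0.5754; ln(16000/13000) = 0.2076.
W = 2.169298 / 5 = 0.4339.

0.4339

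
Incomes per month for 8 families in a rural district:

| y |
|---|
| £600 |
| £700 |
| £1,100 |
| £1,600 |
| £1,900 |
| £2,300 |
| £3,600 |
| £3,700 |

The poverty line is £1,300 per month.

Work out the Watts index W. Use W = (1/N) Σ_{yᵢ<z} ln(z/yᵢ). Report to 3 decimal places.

Poor units: £600, £700, £1,100 (q = 3 of N = 8).
Log gaps: ln(1300/600) = 0.7732; ln(1300/700) = 0.6190; ln(1300/1100) = 0.1671.
W = 1.559283 / 8 = 0.195.

0.195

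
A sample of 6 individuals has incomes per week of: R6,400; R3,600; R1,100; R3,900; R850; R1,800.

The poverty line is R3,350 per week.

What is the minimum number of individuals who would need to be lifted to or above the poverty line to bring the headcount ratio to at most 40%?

3 of the 6 individuals are poor, so H = 3/6 = 0.500.
A headcount ratio of at most 40% allows at most ⌊0.40 × 6⌋ = 2 poor individuals.
So at least 3 − 2 = 1 must be lifted.

1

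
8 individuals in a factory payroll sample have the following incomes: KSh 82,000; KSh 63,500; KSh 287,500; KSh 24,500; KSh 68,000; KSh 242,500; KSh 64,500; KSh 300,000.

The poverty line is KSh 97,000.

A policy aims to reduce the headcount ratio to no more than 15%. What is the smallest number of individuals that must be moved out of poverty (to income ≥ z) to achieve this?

5 of the 8 individuals are poor, so H = 5/8 = 0.625.
A headcount ratio of at most 15% allows at most ⌊0.15 × 8⌋ = 1 poor individuals.
So at least 5 − 1 = 4 must be lifted.

4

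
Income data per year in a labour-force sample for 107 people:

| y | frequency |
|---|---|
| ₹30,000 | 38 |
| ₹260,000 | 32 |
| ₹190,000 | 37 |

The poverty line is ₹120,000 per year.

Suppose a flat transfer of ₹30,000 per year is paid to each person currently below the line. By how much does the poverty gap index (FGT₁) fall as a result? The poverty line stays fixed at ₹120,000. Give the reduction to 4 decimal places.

0.0888

Before: below the line — 38×₹30,000; poverty gap index (FGT₁) = 0.266355.
After the ₹30,000 transfer: below the line — 38×₹60,000; poverty gap index (FGT₁) = 0.177570.
Reduction = 0.266355 − 0.177570 = 0.0888.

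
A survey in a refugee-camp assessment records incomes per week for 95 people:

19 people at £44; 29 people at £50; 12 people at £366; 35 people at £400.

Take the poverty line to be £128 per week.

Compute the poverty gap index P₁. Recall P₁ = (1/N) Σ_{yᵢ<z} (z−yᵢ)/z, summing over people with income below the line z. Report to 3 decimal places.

Poor units: 19×£44, 29×£50 (q = 48 of N = 95).
Normalized shortfalls: (128−44)/128 = 0.6562 (×19); (128−50)/128 = 0.6094 (×29).
Σ = 30.140625. Dividing by the full population N = 95 gives P₁ = 0.317.

0.317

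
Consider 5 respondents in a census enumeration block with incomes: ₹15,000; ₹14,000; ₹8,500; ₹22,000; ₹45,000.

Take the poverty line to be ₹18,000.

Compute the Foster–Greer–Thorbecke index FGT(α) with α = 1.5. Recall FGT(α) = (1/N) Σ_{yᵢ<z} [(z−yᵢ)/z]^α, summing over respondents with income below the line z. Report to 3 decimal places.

0.111

Below the line: ₹8,500, ₹14,000, ₹15,000 (q = 3 of N = 5).
Gap ratios (z−y)/z: (18000−8500)/18000 = 0.5278; (18000−14000)/18000 = 0.2222; (18000−15000)/18000 = 0.1667.
Raised to α = 1.5: 0.38342; 0.10476; 0.06804.
Sum = 0.556220; FGT(1.5) = 0.556220 / 5 = 0.111.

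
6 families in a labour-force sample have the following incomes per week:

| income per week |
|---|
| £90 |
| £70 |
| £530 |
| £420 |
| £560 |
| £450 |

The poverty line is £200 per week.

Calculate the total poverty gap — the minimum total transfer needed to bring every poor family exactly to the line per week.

Incomes under z: £70, £90 (q = 2 of N = 6).
Individual gaps: 200−70 = 130; 200−90 = 110.
Aggregate gap = £240.

£240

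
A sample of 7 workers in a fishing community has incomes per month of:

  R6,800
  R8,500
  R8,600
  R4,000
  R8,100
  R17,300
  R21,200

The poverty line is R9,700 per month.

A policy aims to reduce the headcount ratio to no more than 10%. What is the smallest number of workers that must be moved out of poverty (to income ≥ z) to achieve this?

5

Currently q = 5 of N = 7 are below the line (H = 0.714).
A headcount ratio of at most 10% allows at most ⌊0.10 × 7⌋ = 0 poor workers.
So at least 5 − 0 = 5 must be lifted.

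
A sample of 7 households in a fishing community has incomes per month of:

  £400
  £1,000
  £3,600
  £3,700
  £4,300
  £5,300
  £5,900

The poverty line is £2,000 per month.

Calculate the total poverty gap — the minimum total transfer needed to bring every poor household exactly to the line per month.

£2,600

Below z: £400, £1,000 (q = 2 of N = 7).
Individual gaps: 2000−400 = 1600; 2000−1000 = 1000.
Aggregate gap = £2,600.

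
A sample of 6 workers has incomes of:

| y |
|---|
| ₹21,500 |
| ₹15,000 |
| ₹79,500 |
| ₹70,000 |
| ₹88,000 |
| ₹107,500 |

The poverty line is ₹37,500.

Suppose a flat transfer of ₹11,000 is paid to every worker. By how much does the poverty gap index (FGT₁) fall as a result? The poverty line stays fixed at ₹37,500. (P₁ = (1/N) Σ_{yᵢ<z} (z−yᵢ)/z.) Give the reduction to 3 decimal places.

0.098

Before: below the line — ₹15,000, ₹21,500; poverty gap index (FGT₁) = 0.17111.
After the ₹11,000 transfer: below the line — ₹26,000, ₹32,500; poverty gap index (FGT₁) = 0.07333.
Reduction = 0.17111 − 0.07333 = 0.098.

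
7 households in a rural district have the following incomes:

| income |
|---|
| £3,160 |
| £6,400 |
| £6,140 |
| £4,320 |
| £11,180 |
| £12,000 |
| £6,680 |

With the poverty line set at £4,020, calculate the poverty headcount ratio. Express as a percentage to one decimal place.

1 of the 7 households have income below £4,020.
H = 1/7 = 14.3%.

14.3%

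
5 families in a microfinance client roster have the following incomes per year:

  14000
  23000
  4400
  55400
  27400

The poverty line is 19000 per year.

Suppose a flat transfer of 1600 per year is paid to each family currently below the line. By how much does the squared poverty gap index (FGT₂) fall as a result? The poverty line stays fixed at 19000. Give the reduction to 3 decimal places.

0.032

Before: below the line — 4400, 14000; squared poverty gap index (FGT₂) = 0.13194.
After the 1600 transfer: below the line — 6000, 15600; squared poverty gap index (FGT₂) = 0.10003.
Reduction = 0.13194 − 0.10003 = 0.032.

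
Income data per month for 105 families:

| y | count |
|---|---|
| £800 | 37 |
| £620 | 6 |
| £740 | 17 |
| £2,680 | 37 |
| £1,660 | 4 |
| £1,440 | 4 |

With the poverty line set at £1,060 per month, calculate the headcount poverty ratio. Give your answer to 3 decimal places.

0.571

60 of the 105 families have income below £1,060.
H = 60/105 = 0.571.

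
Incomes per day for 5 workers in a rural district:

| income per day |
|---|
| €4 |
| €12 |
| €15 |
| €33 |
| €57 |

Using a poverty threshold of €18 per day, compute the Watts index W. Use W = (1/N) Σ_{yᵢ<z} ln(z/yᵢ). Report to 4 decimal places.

Below z: €4, €12, €15 (q = 3 of N = 5).
Log gaps: ln(18/4) = 1.5041; ln(18/12) = 0.4055; ln(18/15) = 0.1823.
W = 2.091864 / 5 = 0.4184.

0.4184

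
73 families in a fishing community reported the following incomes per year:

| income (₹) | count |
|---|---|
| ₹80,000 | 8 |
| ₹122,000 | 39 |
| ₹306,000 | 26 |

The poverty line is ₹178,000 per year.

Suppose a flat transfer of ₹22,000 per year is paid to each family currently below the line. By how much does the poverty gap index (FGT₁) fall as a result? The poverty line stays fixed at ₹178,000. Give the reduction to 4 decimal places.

Before: below the line — 8×₹80,000, 39×₹122,000; poverty gap index (FGT₁) = 0.228413.
After the ₹22,000 transfer: below the line — 8×₹102,000, 39×₹144,000; poverty gap index (FGT₁) = 0.148838.
Reduction = 0.228413 − 0.148838 = 0.0796.

0.0796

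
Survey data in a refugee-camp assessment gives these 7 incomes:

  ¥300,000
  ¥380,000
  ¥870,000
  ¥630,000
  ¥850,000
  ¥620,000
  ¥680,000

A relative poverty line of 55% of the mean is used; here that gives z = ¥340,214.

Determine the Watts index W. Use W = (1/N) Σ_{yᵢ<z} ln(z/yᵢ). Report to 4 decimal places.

0.0180

Below z: ¥300,000 (q = 1 of N = 7).
Log shortfalls: ln(340214/300000) = 0.1258.
W = 0.125792 / 7 = 0.0180.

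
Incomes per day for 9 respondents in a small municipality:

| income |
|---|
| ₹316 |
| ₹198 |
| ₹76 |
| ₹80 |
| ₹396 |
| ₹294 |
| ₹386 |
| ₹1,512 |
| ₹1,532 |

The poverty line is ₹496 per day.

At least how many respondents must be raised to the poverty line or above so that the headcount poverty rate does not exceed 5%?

7

7 of the 9 respondents are poor, so H = 7/9 = 0.778.
A headcount ratio of at most 5% allows at most ⌊0.05 × 9⌋ = 0 poor respondents.
So at least 7 − 0 = 7 must be lifted.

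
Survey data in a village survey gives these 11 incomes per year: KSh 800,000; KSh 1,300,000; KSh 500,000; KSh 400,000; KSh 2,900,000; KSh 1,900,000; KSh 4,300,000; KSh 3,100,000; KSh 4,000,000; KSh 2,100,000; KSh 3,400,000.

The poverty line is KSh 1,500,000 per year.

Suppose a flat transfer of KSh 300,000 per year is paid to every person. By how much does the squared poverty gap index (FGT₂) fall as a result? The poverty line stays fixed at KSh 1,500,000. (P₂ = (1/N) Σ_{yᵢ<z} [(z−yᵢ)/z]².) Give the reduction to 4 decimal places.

0.0586

Before: below the line — KSh 400,000, KSh 500,000, KSh 800,000, KSh 1,300,000; squared poverty gap index (FGT₂) = 0.110707.
After the KSh 300,000 transfer: below the line — KSh 700,000, KSh 800,000, KSh 1,100,000; squared poverty gap index (FGT₂) = 0.052121.
Reduction = 0.110707 − 0.052121 = 0.0586.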